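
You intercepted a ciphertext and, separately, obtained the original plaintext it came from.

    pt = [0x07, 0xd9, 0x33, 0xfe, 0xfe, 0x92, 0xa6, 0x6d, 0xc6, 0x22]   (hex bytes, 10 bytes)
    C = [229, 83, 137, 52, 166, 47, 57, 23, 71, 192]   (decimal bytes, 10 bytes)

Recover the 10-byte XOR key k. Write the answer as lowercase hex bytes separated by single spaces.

e2 8a ba ca 58 bd 9f 7a 81 e2

Since C = pt ⊕ k, XORing both sides with pt gives k = pt ⊕ C.
07 ^ e5 = e2
d9 ^ 53 = 8a
33 ^ 89 = ba
fe ^ 34 = ca
fe ^ a6 = 58
92 ^ 2f = bd
a6 ^ 39 = 9f
6d ^ 17 = 7a
c6 ^ 47 = 81
22 ^ c0 = e2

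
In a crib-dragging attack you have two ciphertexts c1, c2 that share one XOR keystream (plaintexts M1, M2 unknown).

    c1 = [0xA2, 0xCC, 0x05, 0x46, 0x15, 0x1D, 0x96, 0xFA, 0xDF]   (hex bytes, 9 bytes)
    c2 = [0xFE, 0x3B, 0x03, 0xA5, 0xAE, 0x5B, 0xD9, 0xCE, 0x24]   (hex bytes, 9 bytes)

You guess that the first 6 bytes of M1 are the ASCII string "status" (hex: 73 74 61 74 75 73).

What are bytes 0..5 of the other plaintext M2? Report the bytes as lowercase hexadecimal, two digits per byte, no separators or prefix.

2f836797ce35

First, c1 ⊕ c2 = (M1 ⊕ K) ⊕ (M2 ⊕ K) = M1 ⊕ M2, so the key drops out. Then M2 = (M1 ⊕ M2) ⊕ M1 over the first 6 bytes.
byte 0: (a2 XOR fe) XOR 73 = 5c XOR 73 = 2f
byte 1: (cc XOR 3b) XOR 74 = f7 XOR 74 = 83
byte 2: (05 XOR 03) XOR 61 = 06 XOR 61 = 67
byte 3: (46 XOR a5) XOR 74 = e3 XOR 74 = 97
byte 4: (15 XOR ae) XOR 75 = bb XOR 75 = ce
byte 5: (1d XOR 5b) XOR 73 = 46 XOR 73 = 35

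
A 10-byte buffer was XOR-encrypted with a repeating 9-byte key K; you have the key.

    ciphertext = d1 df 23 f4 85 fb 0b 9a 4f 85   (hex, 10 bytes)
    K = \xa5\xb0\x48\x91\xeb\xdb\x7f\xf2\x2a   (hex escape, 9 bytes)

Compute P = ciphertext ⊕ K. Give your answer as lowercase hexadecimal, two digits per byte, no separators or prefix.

746f6b656e2074686520

The 9-byte key repeats, so the effective keystream is a5 b0 48 91 eb db 7f f2 2a a5.
byte 0: d1 xor a5 = 74
byte 1: df xor b0 = 6f
byte 2: 23 xor 48 = 6b
byte 3: f4 xor 91 = 65
byte 4: 85 xor eb = 6e
byte 5: fb xor db = 20
byte 6: 0b xor 7f = 74
byte 7: 9a xor f2 = 68
byte 8: 4f xor 2a = 65
byte 9: 85 xor a5 = 20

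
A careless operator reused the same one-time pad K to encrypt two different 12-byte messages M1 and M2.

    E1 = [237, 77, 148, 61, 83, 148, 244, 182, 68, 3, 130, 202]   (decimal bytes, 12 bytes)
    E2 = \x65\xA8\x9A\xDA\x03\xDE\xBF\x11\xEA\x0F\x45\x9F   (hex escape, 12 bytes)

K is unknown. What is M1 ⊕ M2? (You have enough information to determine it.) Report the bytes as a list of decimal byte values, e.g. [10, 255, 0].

E1 ⊕ E2 = (M1 ⊕ K) ⊕ (M2 ⊕ K) = M1 ⊕ M2 — the shared key cancels under XOR.
ed XOR 65 = 88
4d XOR a8 = e5
94 XOR 9a = 0e
3d XOR da = e7
53 XOR 03 = 50
94 XOR de = 4a
f4 XOR bf = 4b
b6 XOR 11 = a7
44 XOR ea = ae
03 XOR 0f = 0c
82 XOR 45 = c7
ca XOR 9f = 55

[136, 229, 14, 231, 80, 74, 75, 167, 174, 12, 199, 85]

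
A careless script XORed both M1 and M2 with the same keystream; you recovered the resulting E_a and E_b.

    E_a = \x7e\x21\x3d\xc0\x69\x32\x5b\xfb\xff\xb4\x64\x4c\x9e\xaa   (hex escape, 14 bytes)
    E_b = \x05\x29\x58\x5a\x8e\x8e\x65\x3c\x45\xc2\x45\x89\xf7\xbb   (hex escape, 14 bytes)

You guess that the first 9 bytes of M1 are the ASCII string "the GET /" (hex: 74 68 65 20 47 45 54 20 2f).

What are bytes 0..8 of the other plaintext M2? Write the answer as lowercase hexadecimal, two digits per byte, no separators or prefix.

0f6000baa0f96ae795

First, E_a ⊕ E_b = (M1 ⊕ K) ⊕ (M2 ⊕ K) = M1 ⊕ M2, so the key drops out. Then M2 = (M1 ⊕ M2) ⊕ M1 over the first 9 bytes.
byte 0: (7e xor 05) xor 74 = 7b xor 74 = 0f
byte 1: (21 xor 29) xor 68 = 08 xor 68 = 60
byte 2: (3d xor 58) xor 65 = 65 xor 65 = 00
byte 3: (c0 xor 5a) xor 20 = 9a xor 20 = ba
byte 4: (69 xor 8e) xor 47 = e7 xor 47 = a0
byte 5: (32 xor 8e) xor 45 = bc xor 45 = f9
byte 6: (5b xor 65) xor 54 = 3e xor 54 = 6a
byte 7: (fb xor 3c) xor 20 = c7 xor 20 = e7
byte 8: (ff xor 45) xor 2f = ba xor 2f = 95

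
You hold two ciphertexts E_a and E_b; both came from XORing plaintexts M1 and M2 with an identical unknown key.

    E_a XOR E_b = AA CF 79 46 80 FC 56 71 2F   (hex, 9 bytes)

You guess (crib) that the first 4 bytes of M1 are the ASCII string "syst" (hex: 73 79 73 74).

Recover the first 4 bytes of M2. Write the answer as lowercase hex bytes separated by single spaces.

Since E_a ⊕ E_b = M1 ⊕ M2, XORing with the guessed M1 bytes yields the corresponding M2 bytes: M2 = (E_a ⊕ E_b) ⊕ M1.
byte 0: aa XOR 73 = d9
byte 1: cf XOR 79 = b6
byte 2: 79 XOR 73 = 0a
byte 3: 46 XOR 74 = 32

d9 b6 0a 32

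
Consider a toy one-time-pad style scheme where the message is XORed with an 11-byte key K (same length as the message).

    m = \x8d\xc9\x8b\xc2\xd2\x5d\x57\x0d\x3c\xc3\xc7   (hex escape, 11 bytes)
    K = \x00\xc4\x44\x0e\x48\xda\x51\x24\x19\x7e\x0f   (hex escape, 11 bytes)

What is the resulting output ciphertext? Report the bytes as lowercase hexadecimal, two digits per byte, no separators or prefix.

8d0dcfcc9a87062925bdc8

8d ^ 00 = 8d
c9 ^ c4 = 0d
8b ^ 44 = cf
c2 ^ 0e = cc
d2 ^ 48 = 9a
5d ^ da = 87
57 ^ 51 = 06
0d ^ 24 = 29
3c ^ 19 = 25
c3 ^ 7e = bd
c7 ^ 0f = c8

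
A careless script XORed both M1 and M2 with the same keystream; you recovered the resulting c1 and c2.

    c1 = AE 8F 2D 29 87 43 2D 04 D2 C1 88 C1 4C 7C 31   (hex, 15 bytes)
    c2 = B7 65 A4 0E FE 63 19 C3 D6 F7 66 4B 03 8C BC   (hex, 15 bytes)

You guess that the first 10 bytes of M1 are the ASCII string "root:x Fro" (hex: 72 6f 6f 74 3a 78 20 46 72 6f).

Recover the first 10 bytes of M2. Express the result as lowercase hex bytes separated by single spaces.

6b 85 e6 53 43 58 14 81 76 59

First, c1 ⊕ c2 = (M1 ⊕ K) ⊕ (M2 ⊕ K) = M1 ⊕ M2, so the key drops out. Then M2 = (M1 ⊕ M2) ⊕ M1 over the first 10 bytes.
byte 0: (ae XOR b7) XOR 72 = 19 XOR 72 = 6b
byte 1: (8f XOR 65) XOR 6f = ea XOR 6f = 85
byte 2: (2d XOR a4) XOR 6f = 89 XOR 6f = e6
byte 3: (29 XOR 0e) XOR 74 = 27 XOR 74 = 53
byte 4: (87 XOR fe) XOR 3a = 79 XOR 3a = 43
byte 5: (43 XOR 63) XOR 78 = 20 XOR 78 = 58
byte 6: (2d XOR 19) XOR 20 = 34 XOR 20 = 14
byte 7: (04 XOR c3) XOR 46 = c7 XOR 46 = 81
byte 8: (d2 XOR d6) XOR 72 = 04 XOR 72 = 76
byte 9: (c1 XOR f7) XOR 6f = 36 XOR 6f = 59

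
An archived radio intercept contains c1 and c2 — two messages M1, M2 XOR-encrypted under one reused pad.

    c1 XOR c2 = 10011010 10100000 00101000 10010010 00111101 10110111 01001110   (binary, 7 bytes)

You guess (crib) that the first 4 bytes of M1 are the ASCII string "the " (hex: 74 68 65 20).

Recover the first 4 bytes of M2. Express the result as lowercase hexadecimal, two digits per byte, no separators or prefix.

eec84db2

Since c1 ⊕ c2 = M1 ⊕ M2, XORing with the guessed M1 bytes yields the corresponding M2 bytes: M2 = (c1 ⊕ c2) ⊕ M1.
154 xor 116 = 238
160 xor 104 = 200
 40 xor 101 =  77
146 xor  32 = 178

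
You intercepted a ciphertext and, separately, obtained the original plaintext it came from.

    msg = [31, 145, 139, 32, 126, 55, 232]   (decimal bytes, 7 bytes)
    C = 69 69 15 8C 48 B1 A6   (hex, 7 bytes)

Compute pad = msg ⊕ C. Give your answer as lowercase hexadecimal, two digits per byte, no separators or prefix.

76f89eac36864e

Since C = msg ⊕ pad, XORing both sides with msg gives pad = msg ⊕ C.
1f xor 69 = 76
91 xor 69 = f8
8b xor 15 = 9e
20 xor 8c = ac
7e xor 48 = 36
37 xor b1 = 86
e8 xor a6 = 4e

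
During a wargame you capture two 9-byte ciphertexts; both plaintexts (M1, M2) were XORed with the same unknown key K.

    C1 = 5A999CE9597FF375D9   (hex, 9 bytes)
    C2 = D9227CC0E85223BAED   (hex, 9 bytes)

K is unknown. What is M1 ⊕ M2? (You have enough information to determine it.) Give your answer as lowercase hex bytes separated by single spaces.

83 bb e0 29 b1 2d d0 cf 34

C1 ⊕ C2 = (M1 ⊕ K) ⊕ (M2 ⊕ K) = M1 ⊕ M2 — the shared key cancels under XOR.
byte 0: 01011010 ^ 11011001 = 10000011
byte 1: 10011001 ^ 00100010 = 10111011
byte 2: 10011100 ^ 01111100 = 11100000
byte 3: 11101001 ^ 11000000 = 00101001
byte 4: 01011001 ^ 11101000 = 10110001
byte 5: 01111111 ^ 01010010 = 00101101
byte 6: 11110011 ^ 00100011 = 11010000
byte 7: 01110101 ^ 10111010 = 11001111
byte 8: 11011001 ^ 11101101 = 00110100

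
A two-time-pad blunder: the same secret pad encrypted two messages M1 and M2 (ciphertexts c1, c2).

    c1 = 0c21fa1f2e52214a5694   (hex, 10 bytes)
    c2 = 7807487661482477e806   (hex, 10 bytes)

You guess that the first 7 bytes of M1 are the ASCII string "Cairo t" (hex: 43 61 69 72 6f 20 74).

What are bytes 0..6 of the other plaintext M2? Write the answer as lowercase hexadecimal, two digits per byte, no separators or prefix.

3747db1b203a71

First, c1 ⊕ c2 = (M1 ⊕ K) ⊕ (M2 ⊕ K) = M1 ⊕ M2, so the key drops out. Then M2 = (M1 ⊕ M2) ⊕ M1 over the first 7 bytes.
byte 0: (0c xor 78) xor 43 = 74 xor 43 = 37
byte 1: (21 xor 07) xor 61 = 26 xor 61 = 47
byte 2: (fa xor 48) xor 69 = b2 xor 69 = db
byte 3: (1f xor 76) xor 72 = 69 xor 72 = 1b
byte 4: (2e xor 61) xor 6f = 4f xor 6f = 20
byte 5: (52 xor 48) xor 20 = 1a xor 20 = 3a
byte 6: (21 xor 24) xor 74 = 05 xor 74 = 71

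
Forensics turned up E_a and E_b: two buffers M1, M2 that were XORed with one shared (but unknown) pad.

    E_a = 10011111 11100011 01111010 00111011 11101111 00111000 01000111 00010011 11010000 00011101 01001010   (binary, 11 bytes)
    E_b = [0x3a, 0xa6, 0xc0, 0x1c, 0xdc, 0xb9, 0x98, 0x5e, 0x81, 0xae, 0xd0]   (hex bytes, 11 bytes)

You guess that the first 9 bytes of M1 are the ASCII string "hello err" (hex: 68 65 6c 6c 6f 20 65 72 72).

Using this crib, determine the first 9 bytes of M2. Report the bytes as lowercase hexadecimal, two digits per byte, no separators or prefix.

cd20d64b5ca1ba3f23

First, E_a ⊕ E_b = (M1 ⊕ K) ⊕ (M2 ⊕ K) = M1 ⊕ M2, so the key drops out. Then M2 = (M1 ⊕ M2) ⊕ M1 over the first 9 bytes.
byte 0: (9f ^ 3a) ^ 68 = a5 ^ 68 = cd
byte 1: (e3 ^ a6) ^ 65 = 45 ^ 65 = 20
byte 2: (7a ^ c0) ^ 6c = ba ^ 6c = d6
byte 3: (3b ^ 1c) ^ 6c = 27 ^ 6c = 4b
byte 4: (ef ^ dc) ^ 6f = 33 ^ 6f = 5c
byte 5: (38 ^ b9) ^ 20 = 81 ^ 20 = a1
byte 6: (47 ^ 98) ^ 65 = df ^ 65 = ba
byte 7: (13 ^ 5e) ^ 72 = 4d ^ 72 = 3f
byte 8: (d0 ^ 81) ^ 72 = 51 ^ 72 = 23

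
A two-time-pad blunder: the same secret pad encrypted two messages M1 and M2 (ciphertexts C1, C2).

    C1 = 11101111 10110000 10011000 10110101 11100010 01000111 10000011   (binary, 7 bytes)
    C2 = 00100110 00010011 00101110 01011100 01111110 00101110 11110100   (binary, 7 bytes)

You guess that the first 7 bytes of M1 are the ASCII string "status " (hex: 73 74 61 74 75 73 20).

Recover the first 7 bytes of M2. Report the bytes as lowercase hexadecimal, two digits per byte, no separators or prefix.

First, C1 ⊕ C2 = (M1 ⊕ K) ⊕ (M2 ⊕ K) = M1 ⊕ M2, so the key drops out. Then M2 = (M1 ⊕ M2) ⊕ M1 over the first 7 bytes.
byte 0: (ef XOR 26) XOR 73 = c9 XOR 73 = ba
byte 1: (b0 XOR 13) XOR 74 = a3 XOR 74 = d7
byte 2: (98 XOR 2e) XOR 61 = b6 XOR 61 = d7
byte 3: (b5 XOR 5c) XOR 74 = e9 XOR 74 = 9d
byte 4: (e2 XOR 7e) XOR 75 = 9c XOR 75 = e9
byte 5: (47 XOR 2e) XOR 73 = 69 XOR 73 = 1a
byte 6: (83 XOR f4) XOR 20 = 77 XOR 20 = 57

bad7d79de91a57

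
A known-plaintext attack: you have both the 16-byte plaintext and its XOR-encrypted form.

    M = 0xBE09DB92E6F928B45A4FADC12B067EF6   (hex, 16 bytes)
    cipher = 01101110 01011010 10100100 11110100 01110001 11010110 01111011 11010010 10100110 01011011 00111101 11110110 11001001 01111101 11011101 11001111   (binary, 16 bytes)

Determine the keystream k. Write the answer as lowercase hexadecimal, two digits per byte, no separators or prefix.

Since cipher = M ⊕ k, XORing both sides with M gives k = M ⊕ cipher.
be ⊕ 6e = d0
09 ⊕ 5a = 53
db ⊕ a4 = 7f
92 ⊕ f4 = 66
e6 ⊕ 71 = 97
f9 ⊕ d6 = 2f
28 ⊕ 7b = 53
b4 ⊕ d2 = 66
5a ⊕ a6 = fc
4f ⊕ 5b = 14
ad ⊕ 3d = 90
c1 ⊕ f6 = 37
2b ⊕ c9 = e2
06 ⊕ 7d = 7b
7e ⊕ dd = a3
f6 ⊕ cf = 39

d0537f66972f5366fc149037e27ba339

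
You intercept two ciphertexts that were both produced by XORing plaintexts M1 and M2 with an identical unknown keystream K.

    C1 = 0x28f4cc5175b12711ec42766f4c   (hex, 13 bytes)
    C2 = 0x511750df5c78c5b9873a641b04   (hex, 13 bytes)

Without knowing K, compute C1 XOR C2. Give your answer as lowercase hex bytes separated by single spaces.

79 e3 9c 8e 29 c9 e2 a8 6b 78 12 74 48

C1 ⊕ C2 = (M1 ⊕ K) ⊕ (M2 ⊕ K) = M1 ⊕ M2 — the shared key cancels under XOR.
28 XOR 51 = 79
f4 XOR 17 = e3
cc XOR 50 = 9c
51 XOR df = 8e
75 XOR 5c = 29
b1 XOR 78 = c9
27 XOR c5 = e2
11 XOR b9 = a8
ec XOR 87 = 6b
42 XOR 3a = 78
76 XOR 64 = 12
6f XOR 1b = 74
4c XOR 04 = 48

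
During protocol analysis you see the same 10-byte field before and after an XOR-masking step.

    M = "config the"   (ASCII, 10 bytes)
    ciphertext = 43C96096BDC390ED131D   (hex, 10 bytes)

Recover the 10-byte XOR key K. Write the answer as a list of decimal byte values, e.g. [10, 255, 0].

Since ciphertext = M ⊕ K, XORing both sides with M gives K = M ⊕ ciphertext.
byte 0: 63 ^ 43 = 20
byte 1: 6f ^ c9 = a6
byte 2: 6e ^ 60 = 0e
byte 3: 66 ^ 96 = f0
byte 4: 69 ^ bd = d4
byte 5: 67 ^ c3 = a4
byte 6: 20 ^ 90 = b0
byte 7: 74 ^ ed = 99
byte 8: 68 ^ 13 = 7b
byte 9: 65 ^ 1d = 78

[32, 166, 14, 240, 212, 164, 176, 153, 123, 120]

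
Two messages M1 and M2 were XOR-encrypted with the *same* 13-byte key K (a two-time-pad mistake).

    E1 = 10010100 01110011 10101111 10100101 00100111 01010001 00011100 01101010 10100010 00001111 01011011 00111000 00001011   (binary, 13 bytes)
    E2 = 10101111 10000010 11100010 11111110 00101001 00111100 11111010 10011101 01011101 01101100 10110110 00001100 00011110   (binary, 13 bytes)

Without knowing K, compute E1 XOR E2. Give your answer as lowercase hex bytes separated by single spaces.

3b f1 4d 5b 0e 6d e6 f7 ff 63 ed 34 15

E1 ⊕ E2 = (M1 ⊕ K) ⊕ (M2 ⊕ K) = M1 ⊕ M2 — the shared key cancels under XOR.
byte 0: 10010100 XOR 10101111 = 00111011
byte 1: 01110011 XOR 10000010 = 11110001
byte 2: 10101111 XOR 11100010 = 01001101
byte 3: 10100101 XOR 11111110 = 01011011
byte 4: 00100111 XOR 00101001 = 00001110
byte 5: 01010001 XOR 00111100 = 01101101
byte 6: 00011100 XOR 11111010 = 11100110
byte 7: 01101010 XOR 10011101 = 11110111
byte 8: 10100010 XOR 01011101 = 11111111
byte 9: 00001111 XOR 01101100 = 01100011
byte 10: 01011011 XOR 10110110 = 11101101
byte 11: 00111000 XOR 00001100 = 00110100
byte 12: 00001011 XOR 00011110 = 00010101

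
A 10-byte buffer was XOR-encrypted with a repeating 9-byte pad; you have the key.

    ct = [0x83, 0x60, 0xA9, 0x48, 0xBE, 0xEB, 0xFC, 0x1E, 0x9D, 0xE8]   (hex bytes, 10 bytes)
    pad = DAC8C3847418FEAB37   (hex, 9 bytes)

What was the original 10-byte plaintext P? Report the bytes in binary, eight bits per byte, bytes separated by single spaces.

01011001 10101000 01101010 11001100 11001010 11110011 00000010 10110101 10101010 00110010

The 9-byte key repeats, so the effective keystream is da c8 c3 84 74 18 fe ab 37 da.
byte 0: 10000011 XOR 11011010 = 01011001
byte 1: 01100000 XOR 11001000 = 10101000
byte 2: 10101001 XOR 11000011 = 01101010
byte 3: 01001000 XOR 10000100 = 11001100
byte 4: 10111110 XOR 01110100 = 11001010
byte 5: 11101011 XOR 00011000 = 11110011
byte 6: 11111100 XOR 11111110 = 00000010
byte 7: 00011110 XOR 10101011 = 10110101
byte 8: 10011101 XOR 00110111 = 10101010
byte 9: 11101000 XOR 11011010 = 00110010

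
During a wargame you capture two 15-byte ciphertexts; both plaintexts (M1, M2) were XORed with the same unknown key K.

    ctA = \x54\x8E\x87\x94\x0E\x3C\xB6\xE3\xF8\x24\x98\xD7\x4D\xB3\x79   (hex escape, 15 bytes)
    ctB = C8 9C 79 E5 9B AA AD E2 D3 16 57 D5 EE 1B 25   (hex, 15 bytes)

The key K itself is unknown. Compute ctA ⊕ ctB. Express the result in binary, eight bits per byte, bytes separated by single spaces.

10011100 00010010 11111110 01110001 10010101 10010110 00011011 00000001 00101011 00110010 11001111 00000010 10100011 10101000 01011100

ctA ⊕ ctB = (M1 ⊕ K) ⊕ (M2 ⊕ K) = M1 ⊕ M2 — the shared key cancels under XOR.
 84 ⊕ 200 = 156
142 ⊕ 156 =  18
135 ⊕ 121 = 254
148 ⊕ 229 = 113
 14 ⊕ 155 = 149
 60 ⊕ 170 = 150
182 ⊕ 173 =  27
227 ⊕ 226 =   1
248 ⊕ 211 =  43
 36 ⊕  22 =  50
152 ⊕  87 = 207
215 ⊕ 213 =   2
 77 ⊕ 238 = 163
179 ⊕  27 = 168
121 ⊕  37 =  92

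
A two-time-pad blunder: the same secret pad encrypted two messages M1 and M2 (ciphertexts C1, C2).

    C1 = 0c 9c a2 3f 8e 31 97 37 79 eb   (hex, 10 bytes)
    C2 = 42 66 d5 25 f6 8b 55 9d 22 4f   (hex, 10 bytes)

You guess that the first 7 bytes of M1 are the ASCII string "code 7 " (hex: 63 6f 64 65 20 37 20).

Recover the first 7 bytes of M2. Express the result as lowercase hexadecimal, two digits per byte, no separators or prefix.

2d95137f588de2

First, C1 ⊕ C2 = (M1 ⊕ K) ⊕ (M2 ⊕ K) = M1 ⊕ M2, so the key drops out. Then M2 = (M1 ⊕ M2) ⊕ M1 over the first 7 bytes.
byte 0: (0c ⊕ 42) ⊕ 63 = 4e ⊕ 63 = 2d
byte 1: (9c ⊕ 66) ⊕ 6f = fa ⊕ 6f = 95
byte 2: (a2 ⊕ d5) ⊕ 64 = 77 ⊕ 64 = 13
byte 3: (3f ⊕ 25) ⊕ 65 = 1a ⊕ 65 = 7f
byte 4: (8e ⊕ f6) ⊕ 20 = 78 ⊕ 20 = 58
byte 5: (31 ⊕ 8b) ⊕ 37 = ba ⊕ 37 = 8d
byte 6: (97 ⊕ 55) ⊕ 20 = c2 ⊕ 20 = e2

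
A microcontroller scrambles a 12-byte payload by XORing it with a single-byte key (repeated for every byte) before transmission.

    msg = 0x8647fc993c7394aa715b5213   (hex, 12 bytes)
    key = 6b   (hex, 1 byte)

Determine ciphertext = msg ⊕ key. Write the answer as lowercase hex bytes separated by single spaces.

The 1-byte key repeats, so the effective keystream is 6b 6b 6b 6b 6b 6b 6b 6b 6b 6b 6b 6b.
byte 0: 86 ⊕ 6b = ed
byte 1: 47 ⊕ 6b = 2c
byte 2: fc ⊕ 6b = 97
byte 3: 99 ⊕ 6b = f2
byte 4: 3c ⊕ 6b = 57
byte 5: 73 ⊕ 6b = 18
byte 6: 94 ⊕ 6b = ff
byte 7: aa ⊕ 6b = c1
byte 8: 71 ⊕ 6b = 1a
byte 9: 5b ⊕ 6b = 30
byte 10: 52 ⊕ 6b = 39
byte 11: 13 ⊕ 6b = 78

ed 2c 97 f2 57 18 ff c1 1a 30 39 78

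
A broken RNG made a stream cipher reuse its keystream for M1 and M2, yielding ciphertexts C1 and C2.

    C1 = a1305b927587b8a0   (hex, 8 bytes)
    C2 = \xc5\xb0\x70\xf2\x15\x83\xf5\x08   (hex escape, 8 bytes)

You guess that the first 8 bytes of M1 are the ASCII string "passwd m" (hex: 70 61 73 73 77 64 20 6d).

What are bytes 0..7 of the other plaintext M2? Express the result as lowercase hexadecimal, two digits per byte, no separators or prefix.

14e1581317606dc5

First, C1 ⊕ C2 = (M1 ⊕ K) ⊕ (M2 ⊕ K) = M1 ⊕ M2, so the key drops out. Then M2 = (M1 ⊕ M2) ⊕ M1 over the first 8 bytes.
byte 0: (a1 xor c5) xor 70 = 64 xor 70 = 14
byte 1: (30 xor b0) xor 61 = 80 xor 61 = e1
byte 2: (5b xor 70) xor 73 = 2b xor 73 = 58
byte 3: (92 xor f2) xor 73 = 60 xor 73 = 13
byte 4: (75 xor 15) xor 77 = 60 xor 77 = 17
byte 5: (87 xor 83) xor 64 = 04 xor 64 = 60
byte 6: (b8 xor f5) xor 20 = 4d xor 20 = 6d
byte 7: (a0 xor 08) xor 6d = a8 xor 6d = c5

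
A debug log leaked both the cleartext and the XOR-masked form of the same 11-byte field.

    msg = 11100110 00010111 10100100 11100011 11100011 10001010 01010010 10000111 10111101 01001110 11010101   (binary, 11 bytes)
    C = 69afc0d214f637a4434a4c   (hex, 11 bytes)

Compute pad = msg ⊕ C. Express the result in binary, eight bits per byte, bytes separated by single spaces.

Since C = msg ⊕ pad, XORing both sides with msg gives pad = msg ⊕ C.
11100110 ^ 01101001 = 10001111
00010111 ^ 10101111 = 10111000
10100100 ^ 11000000 = 01100100
11100011 ^ 11010010 = 00110001
11100011 ^ 00010100 = 11110111
10001010 ^ 11110110 = 01111100
01010010 ^ 00110111 = 01100101
10000111 ^ 10100100 = 00100011
10111101 ^ 01000011 = 11111110
01001110 ^ 01001010 = 00000100
11010101 ^ 01001100 = 10011001

10001111 10111000 01100100 00110001 11110111 01111100 01100101 00100011 11111110 00000100 10011001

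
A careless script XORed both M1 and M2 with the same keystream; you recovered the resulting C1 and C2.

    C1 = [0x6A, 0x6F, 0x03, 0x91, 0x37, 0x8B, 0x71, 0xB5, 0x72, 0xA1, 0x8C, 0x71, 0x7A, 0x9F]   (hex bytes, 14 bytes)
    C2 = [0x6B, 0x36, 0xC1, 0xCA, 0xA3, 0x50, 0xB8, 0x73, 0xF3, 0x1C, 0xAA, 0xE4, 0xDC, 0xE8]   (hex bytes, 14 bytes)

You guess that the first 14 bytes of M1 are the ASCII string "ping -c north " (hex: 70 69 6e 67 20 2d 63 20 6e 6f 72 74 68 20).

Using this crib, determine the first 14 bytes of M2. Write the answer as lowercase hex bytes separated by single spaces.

First, C1 ⊕ C2 = (M1 ⊕ K) ⊕ (M2 ⊕ K) = M1 ⊕ M2, so the key drops out. Then M2 = (M1 ⊕ M2) ⊕ M1 over the first 14 bytes.
byte 0: (6a XOR 6b) XOR 70 = 01 XOR 70 = 71
byte 1: (6f XOR 36) XOR 69 = 59 XOR 69 = 30
byte 2: (03 XOR c1) XOR 6e = c2 XOR 6e = ac
byte 3: (91 XOR ca) XOR 67 = 5b XOR 67 = 3c
byte 4: (37 XOR a3) XOR 20 = 94 XOR 20 = b4
byte 5: (8b XOR 50) XOR 2d = db XOR 2d = f6
byte 6: (71 XOR b8) XOR 63 = c9 XOR 63 = aa
byte 7: (b5 XOR 73) XOR 20 = c6 XOR 20 = e6
byte 8: (72 XOR f3) XOR 6e = 81 XOR 6e = ef
byte 9: (a1 XOR 1c) XOR 6f = bd XOR 6f = d2
byte 10: (8c XOR aa) XOR 72 = 26 XOR 72 = 54
byte 11: (71 XOR e4) XOR 74 = 95 XOR 74 = e1
byte 12: (7a XOR dc) XOR 68 = a6 XOR 68 = ce
byte 13: (9f XOR e8) XOR 20 = 77 XOR 20 = 57

71 30 ac 3c b4 f6 aa e6 ef d2 54 e1 ce 57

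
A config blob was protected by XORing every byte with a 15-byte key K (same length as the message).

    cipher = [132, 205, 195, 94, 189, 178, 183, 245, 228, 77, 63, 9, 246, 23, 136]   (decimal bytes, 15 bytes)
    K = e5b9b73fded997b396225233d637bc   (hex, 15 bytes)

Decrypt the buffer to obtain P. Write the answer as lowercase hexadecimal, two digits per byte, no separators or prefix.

84 ^ e5 = 61
cd ^ b9 = 74
c3 ^ b7 = 74
5e ^ 3f = 61
bd ^ de = 63
b2 ^ d9 = 6b
b7 ^ 97 = 20
f5 ^ b3 = 46
e4 ^ 96 = 72
4d ^ 22 = 6f
3f ^ 52 = 6d
09 ^ 33 = 3a
f6 ^ d6 = 20
17 ^ 37 = 20
88 ^ bc = 34

61747461636b2046726f6d3a202034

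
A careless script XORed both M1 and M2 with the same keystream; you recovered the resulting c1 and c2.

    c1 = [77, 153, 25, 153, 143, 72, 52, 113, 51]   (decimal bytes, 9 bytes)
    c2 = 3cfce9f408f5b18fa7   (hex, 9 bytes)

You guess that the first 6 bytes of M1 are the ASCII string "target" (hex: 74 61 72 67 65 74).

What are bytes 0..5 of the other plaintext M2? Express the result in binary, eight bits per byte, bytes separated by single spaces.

00000101 00000100 10000010 00001010 11100010 11001001

First, c1 ⊕ c2 = (M1 ⊕ K) ⊕ (M2 ⊕ K) = M1 ⊕ M2, so the key drops out. Then M2 = (M1 ⊕ M2) ⊕ M1 over the first 6 bytes.
byte 0: (4d xor 3c) xor 74 = 71 xor 74 = 05
byte 1: (99 xor fc) xor 61 = 65 xor 61 = 04
byte 2: (19 xor e9) xor 72 = f0 xor 72 = 82
byte 3: (99 xor f4) xor 67 = 6d xor 67 = 0a
byte 4: (8f xor 08) xor 65 = 87 xor 65 = e2
byte 5: (48 xor f5) xor 74 = bd xor 74 = c9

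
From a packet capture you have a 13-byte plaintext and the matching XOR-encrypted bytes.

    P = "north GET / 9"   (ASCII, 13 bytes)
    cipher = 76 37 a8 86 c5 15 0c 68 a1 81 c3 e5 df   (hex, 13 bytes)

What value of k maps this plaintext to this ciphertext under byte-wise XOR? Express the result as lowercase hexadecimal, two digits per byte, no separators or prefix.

Since cipher = P ⊕ k, XORing both sides with P gives k = P ⊕ cipher.
byte 0: 01101110 XOR 01110110 = 00011000
byte 1: 01101111 XOR 00110111 = 01011000
byte 2: 01110010 XOR 10101000 = 11011010
byte 3: 01110100 XOR 10000110 = 11110010
byte 4: 01101000 XOR 11000101 = 10101101
byte 5: 00100000 XOR 00010101 = 00110101
byte 6: 01000111 XOR 00001100 = 01001011
byte 7: 01000101 XOR 01101000 = 00101101
byte 8: 01010100 XOR 10100001 = 11110101
byte 9: 00100000 XOR 10000001 = 10100001
byte 10: 00101111 XOR 11000011 = 11101100
byte 11: 00100000 XOR 11100101 = 11000101
byte 12: 00111001 XOR 11011111 = 11100110

1858daf2ad354b2df5a1ecc5e6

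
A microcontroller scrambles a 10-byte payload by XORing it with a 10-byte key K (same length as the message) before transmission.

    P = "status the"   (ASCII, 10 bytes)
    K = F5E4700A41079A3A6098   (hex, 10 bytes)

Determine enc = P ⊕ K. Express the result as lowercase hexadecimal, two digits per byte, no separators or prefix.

byte 0: 73 ⊕ f5 = 86
byte 1: 74 ⊕ e4 = 90
byte 2: 61 ⊕ 70 = 11
byte 3: 74 ⊕ 0a = 7e
byte 4: 75 ⊕ 41 = 34
byte 5: 73 ⊕ 07 = 74
byte 6: 20 ⊕ 9a = ba
byte 7: 74 ⊕ 3a = 4e
byte 8: 68 ⊕ 60 = 08
byte 9: 65 ⊕ 98 = fd

8690117e3474ba4e08fd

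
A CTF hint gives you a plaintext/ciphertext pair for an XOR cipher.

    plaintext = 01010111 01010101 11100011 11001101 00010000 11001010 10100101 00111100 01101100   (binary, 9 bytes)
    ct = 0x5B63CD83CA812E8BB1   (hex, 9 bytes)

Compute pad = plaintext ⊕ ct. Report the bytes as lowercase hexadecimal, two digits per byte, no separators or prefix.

0c362e4eda4b8bb7dd

Since ct = plaintext ⊕ pad, XORing both sides with plaintext gives pad = plaintext ⊕ ct.
01010111 xor 01011011 = 00001100
01010101 xor 01100011 = 00110110
11100011 xor 11001101 = 00101110
11001101 xor 10000011 = 01001110
00010000 xor 11001010 = 11011010
11001010 xor 10000001 = 01001011
10100101 xor 00101110 = 10001011
00111100 xor 10001011 = 10110111
01101100 xor 10110001 = 11011101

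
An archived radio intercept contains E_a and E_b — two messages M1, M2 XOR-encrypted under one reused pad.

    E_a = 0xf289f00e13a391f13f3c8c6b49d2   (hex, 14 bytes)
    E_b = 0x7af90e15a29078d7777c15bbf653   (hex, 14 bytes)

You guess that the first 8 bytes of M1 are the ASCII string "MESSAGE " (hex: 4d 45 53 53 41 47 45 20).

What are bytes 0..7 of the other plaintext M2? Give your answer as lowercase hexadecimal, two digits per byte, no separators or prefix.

First, E_a ⊕ E_b = (M1 ⊕ K) ⊕ (M2 ⊕ K) = M1 ⊕ M2, so the key drops out. Then M2 = (M1 ⊕ M2) ⊕ M1 over the first 8 bytes.
byte 0: (f2 XOR 7a) XOR 4d = 88 XOR 4d = c5
byte 1: (89 XOR f9) XOR 45 = 70 XOR 45 = 35
byte 2: (f0 XOR 0e) XOR 53 = fe XOR 53 = ad
byte 3: (0e XOR 15) XOR 53 = 1b XOR 53 = 48
byte 4: (13 XOR a2) XOR 41 = b1 XOR 41 = f0
byte 5: (a3 XOR 90) XOR 47 = 33 XOR 47 = 74
byte 6: (91 XOR 78) XOR 45 = e9 XOR 45 = ac
byte 7: (f1 XOR d7) XOR 20 = 26 XOR 20 = 06

c535ad48f074ac06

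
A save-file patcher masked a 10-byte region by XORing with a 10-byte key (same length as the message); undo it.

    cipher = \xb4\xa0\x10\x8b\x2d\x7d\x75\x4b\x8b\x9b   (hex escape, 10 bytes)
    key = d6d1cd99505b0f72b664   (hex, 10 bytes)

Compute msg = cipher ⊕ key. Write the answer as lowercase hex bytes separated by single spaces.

62 71 dd 12 7d 26 7a 39 3d ff

XOR is its own inverse, so applying the key byte-wise gives the result directly.
10110100 ⊕ 11010110 = 01100010
10100000 ⊕ 11010001 = 01110001
00010000 ⊕ 11001101 = 11011101
10001011 ⊕ 10011001 = 00010010
00101101 ⊕ 01010000 = 01111101
01111101 ⊕ 01011011 = 00100110
01110101 ⊕ 00001111 = 01111010
01001011 ⊕ 01110010 = 00111001
10001011 ⊕ 10110110 = 00111101
10011011 ⊕ 01100100 = 11111111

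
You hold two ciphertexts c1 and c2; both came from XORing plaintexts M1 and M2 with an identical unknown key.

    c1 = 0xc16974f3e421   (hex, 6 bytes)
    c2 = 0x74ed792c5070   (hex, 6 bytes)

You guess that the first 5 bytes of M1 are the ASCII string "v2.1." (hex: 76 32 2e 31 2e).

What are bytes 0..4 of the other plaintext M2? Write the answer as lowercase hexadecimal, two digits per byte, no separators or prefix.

First, c1 ⊕ c2 = (M1 ⊕ K) ⊕ (M2 ⊕ K) = M1 ⊕ M2, so the key drops out. Then M2 = (M1 ⊕ M2) ⊕ M1 over the first 5 bytes.
byte 0: (c1 xor 74) xor 76 = b5 xor 76 = c3
byte 1: (69 xor ed) xor 32 = 84 xor 32 = b6
byte 2: (74 xor 79) xor 2e = 0d xor 2e = 23
byte 3: (f3 xor 2c) xor 31 = df xor 31 = ee
byte 4: (e4 xor 50) xor 2e = b4 xor 2e = 9a

c3b623ee9a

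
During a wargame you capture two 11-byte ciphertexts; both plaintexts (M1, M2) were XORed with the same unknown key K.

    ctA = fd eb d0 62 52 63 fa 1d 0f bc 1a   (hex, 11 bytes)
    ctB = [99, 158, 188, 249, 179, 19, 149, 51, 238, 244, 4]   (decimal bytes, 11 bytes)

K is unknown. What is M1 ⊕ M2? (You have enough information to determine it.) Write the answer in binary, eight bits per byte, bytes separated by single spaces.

ctA ⊕ ctB = (M1 ⊕ K) ⊕ (M2 ⊕ K) = M1 ⊕ M2 — the shared key cancels under XOR.
253 ^  99 = 158
235 ^ 158 = 117
208 ^ 188 = 108
 98 ^ 249 = 155
 82 ^ 179 = 225
 99 ^  19 = 112
250 ^ 149 = 111
 29 ^  51 =  46
 15 ^ 238 = 225
188 ^ 244 =  72
 26 ^   4 =  30

10011110 01110101 01101100 10011011 11100001 01110000 01101111 00101110 11100001 01001000 00011110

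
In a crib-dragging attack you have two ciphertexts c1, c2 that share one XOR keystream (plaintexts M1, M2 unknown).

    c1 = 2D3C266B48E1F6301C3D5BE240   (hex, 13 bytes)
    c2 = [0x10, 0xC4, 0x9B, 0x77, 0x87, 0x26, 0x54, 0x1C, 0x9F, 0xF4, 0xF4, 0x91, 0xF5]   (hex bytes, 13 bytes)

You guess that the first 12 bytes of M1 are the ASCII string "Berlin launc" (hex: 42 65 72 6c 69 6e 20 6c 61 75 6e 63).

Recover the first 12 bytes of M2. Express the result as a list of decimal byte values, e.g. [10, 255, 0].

First, c1 ⊕ c2 = (M1 ⊕ K) ⊕ (M2 ⊕ K) = M1 ⊕ M2, so the key drops out. Then M2 = (M1 ⊕ M2) ⊕ M1 over the first 12 bytes.
byte 0: (2d ^ 10) ^ 42 = 3d ^ 42 = 7f
byte 1: (3c ^ c4) ^ 65 = f8 ^ 65 = 9d
byte 2: (26 ^ 9b) ^ 72 = bd ^ 72 = cf
byte 3: (6b ^ 77) ^ 6c = 1c ^ 6c = 70
byte 4: (48 ^ 87) ^ 69 = cf ^ 69 = a6
byte 5: (e1 ^ 26) ^ 6e = c7 ^ 6e = a9
byte 6: (f6 ^ 54) ^ 20 = a2 ^ 20 = 82
byte 7: (30 ^ 1c) ^ 6c = 2c ^ 6c = 40
byte 8: (1c ^ 9f) ^ 61 = 83 ^ 61 = e2
byte 9: (3d ^ f4) ^ 75 = c9 ^ 75 = bc
byte 10: (5b ^ f4) ^ 6e = af ^ 6e = c1
byte 11: (e2 ^ 91) ^ 63 = 73 ^ 63 = 10

[127, 157, 207, 112, 166, 169, 130, 64, 226, 188, 193, 16]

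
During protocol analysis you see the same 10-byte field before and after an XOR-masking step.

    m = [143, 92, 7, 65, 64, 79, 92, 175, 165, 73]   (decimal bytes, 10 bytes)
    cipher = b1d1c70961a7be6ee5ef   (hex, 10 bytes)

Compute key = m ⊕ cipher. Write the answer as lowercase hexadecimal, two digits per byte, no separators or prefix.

Since cipher = m ⊕ key, XORing both sides with m gives key = m ⊕ cipher.
8f XOR b1 = 3e
5c XOR d1 = 8d
07 XOR c7 = c0
41 XOR 09 = 48
40 XOR 61 = 21
4f XOR a7 = e8
5c XOR be = e2
af XOR 6e = c1
a5 XOR e5 = 40
49 XOR ef = a6

3e8dc04821e8e2c140a6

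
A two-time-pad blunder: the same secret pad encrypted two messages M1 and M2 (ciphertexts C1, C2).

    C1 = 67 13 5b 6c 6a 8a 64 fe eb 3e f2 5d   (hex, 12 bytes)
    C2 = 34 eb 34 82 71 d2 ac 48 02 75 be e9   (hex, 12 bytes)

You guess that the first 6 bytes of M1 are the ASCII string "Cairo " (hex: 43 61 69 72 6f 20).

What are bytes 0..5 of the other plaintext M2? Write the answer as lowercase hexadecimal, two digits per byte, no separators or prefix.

First, C1 ⊕ C2 = (M1 ⊕ K) ⊕ (M2 ⊕ K) = M1 ⊕ M2, so the key drops out. Then M2 = (M1 ⊕ M2) ⊕ M1 over the first 6 bytes.
byte 0: (67 xor 34) xor 43 = 53 xor 43 = 10
byte 1: (13 xor eb) xor 61 = f8 xor 61 = 99
byte 2: (5b xor 34) xor 69 = 6f xor 69 = 06
byte 3: (6c xor 82) xor 72 = ee xor 72 = 9c
byte 4: (6a xor 71) xor 6f = 1b xor 6f = 74
byte 5: (8a xor d2) xor 20 = 58 xor 20 = 78

1099069c7478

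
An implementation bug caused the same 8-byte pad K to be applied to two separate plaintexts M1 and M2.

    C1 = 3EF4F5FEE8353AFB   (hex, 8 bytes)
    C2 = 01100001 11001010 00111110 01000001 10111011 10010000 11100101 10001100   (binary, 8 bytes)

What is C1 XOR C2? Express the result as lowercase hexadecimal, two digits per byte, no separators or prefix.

C1 ⊕ C2 = (M1 ⊕ K) ⊕ (M2 ⊕ K) = M1 ⊕ M2 — the shared key cancels under XOR.
 62 ⊕  97 =  95
244 ⊕ 202 =  62
245 ⊕  62 = 203
254 ⊕  65 = 191
232 ⊕ 187 =  83
 53 ⊕ 144 = 165
 58 ⊕ 229 = 223
251 ⊕ 140 = 119

5f3ecbbf53a5df77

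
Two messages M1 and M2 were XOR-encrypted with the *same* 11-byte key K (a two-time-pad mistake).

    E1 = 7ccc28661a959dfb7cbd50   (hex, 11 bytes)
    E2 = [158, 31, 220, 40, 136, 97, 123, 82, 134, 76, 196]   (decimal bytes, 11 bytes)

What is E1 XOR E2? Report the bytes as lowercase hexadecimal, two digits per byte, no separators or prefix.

E1 ⊕ E2 = (M1 ⊕ K) ⊕ (M2 ⊕ K) = M1 ⊕ M2 — the shared key cancels under XOR.
7c XOR 9e = e2
cc XOR 1f = d3
28 XOR dc = f4
66 XOR 28 = 4e
1a XOR 88 = 92
95 XOR 61 = f4
9d XOR 7b = e6
fb XOR 52 = a9
7c XOR 86 = fa
bd XOR 4c = f1
50 XOR c4 = 94

e2d3f44e92f4e6a9faf194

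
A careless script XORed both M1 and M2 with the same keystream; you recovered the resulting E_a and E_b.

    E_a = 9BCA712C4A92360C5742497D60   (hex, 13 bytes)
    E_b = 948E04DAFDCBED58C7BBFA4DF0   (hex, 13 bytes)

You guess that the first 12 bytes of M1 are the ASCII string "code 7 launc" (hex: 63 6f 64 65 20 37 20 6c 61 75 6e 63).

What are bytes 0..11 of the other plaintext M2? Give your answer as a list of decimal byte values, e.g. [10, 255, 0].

First, E_a ⊕ E_b = (M1 ⊕ K) ⊕ (M2 ⊕ K) = M1 ⊕ M2, so the key drops out. Then M2 = (M1 ⊕ M2) ⊕ M1 over the first 12 bytes.
byte 0: (9b XOR 94) XOR 63 = 0f XOR 63 = 6c
byte 1: (ca XOR 8e) XOR 6f = 44 XOR 6f = 2b
byte 2: (71 XOR 04) XOR 64 = 75 XOR 64 = 11
byte 3: (2c XOR da) XOR 65 = f6 XOR 65 = 93
byte 4: (4a XOR fd) XOR 20 = b7 XOR 20 = 97
byte 5: (92 XOR cb) XOR 37 = 59 XOR 37 = 6e
byte 6: (36 XOR ed) XOR 20 = db XOR 20 = fb
byte 7: (0c XOR 58) XOR 6c = 54 XOR 6c = 38
byte 8: (57 XOR c7) XOR 61 = 90 XOR 61 = f1
byte 9: (42 XOR bb) XOR 75 = f9 XOR 75 = 8c
byte 10: (49 XOR fa) XOR 6e = b3 XOR 6e = dd
byte 11: (7d XOR 4d) XOR 63 = 30 XOR 63 = 53

[108, 43, 17, 147, 151, 110, 251, 56, 241, 140, 221, 83]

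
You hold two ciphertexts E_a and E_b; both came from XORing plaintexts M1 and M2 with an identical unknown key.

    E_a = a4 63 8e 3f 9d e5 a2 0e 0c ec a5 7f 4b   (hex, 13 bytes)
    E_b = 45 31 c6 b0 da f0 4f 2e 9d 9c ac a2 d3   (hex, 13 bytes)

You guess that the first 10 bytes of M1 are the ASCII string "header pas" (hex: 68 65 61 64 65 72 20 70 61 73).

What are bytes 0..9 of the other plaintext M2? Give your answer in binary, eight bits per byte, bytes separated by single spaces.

10001001 00110111 00101001 11101011 00100010 01100111 11001101 01010000 11110000 00000011

First, E_a ⊕ E_b = (M1 ⊕ K) ⊕ (M2 ⊕ K) = M1 ⊕ M2, so the key drops out. Then M2 = (M1 ⊕ M2) ⊕ M1 over the first 10 bytes.
byte 0: (a4 xor 45) xor 68 = e1 xor 68 = 89
byte 1: (63 xor 31) xor 65 = 52 xor 65 = 37
byte 2: (8e xor c6) xor 61 = 48 xor 61 = 29
byte 3: (3f xor b0) xor 64 = 8f xor 64 = eb
byte 4: (9d xor da) xor 65 = 47 xor 65 = 22
byte 5: (e5 xor f0) xor 72 = 15 xor 72 = 67
byte 6: (a2 xor 4f) xor 20 = ed xor 20 = cd
byte 7: (0e xor 2e) xor 70 = 20 xor 70 = 50
byte 8: (0c xor 9d) xor 61 = 91 xor 61 = f0
byte 9: (ec xor 9c) xor 73 = 70 xor 73 = 03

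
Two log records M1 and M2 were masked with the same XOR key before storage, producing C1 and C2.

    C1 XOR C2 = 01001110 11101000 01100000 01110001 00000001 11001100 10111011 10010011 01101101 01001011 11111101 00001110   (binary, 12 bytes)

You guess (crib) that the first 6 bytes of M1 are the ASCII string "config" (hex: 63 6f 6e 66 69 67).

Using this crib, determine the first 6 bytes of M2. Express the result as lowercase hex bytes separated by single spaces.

2d 87 0e 17 68 ab

Since C1 ⊕ C2 = M1 ⊕ M2, XORing with the guessed M1 bytes yields the corresponding M2 bytes: M2 = (C1 ⊕ C2) ⊕ M1.
01001110 XOR 01100011 = 00101101
11101000 XOR 01101111 = 10000111
01100000 XOR 01101110 = 00001110
01110001 XOR 01100110 = 00010111
00000001 XOR 01101001 = 01101000
11001100 XOR 01100111 = 10101011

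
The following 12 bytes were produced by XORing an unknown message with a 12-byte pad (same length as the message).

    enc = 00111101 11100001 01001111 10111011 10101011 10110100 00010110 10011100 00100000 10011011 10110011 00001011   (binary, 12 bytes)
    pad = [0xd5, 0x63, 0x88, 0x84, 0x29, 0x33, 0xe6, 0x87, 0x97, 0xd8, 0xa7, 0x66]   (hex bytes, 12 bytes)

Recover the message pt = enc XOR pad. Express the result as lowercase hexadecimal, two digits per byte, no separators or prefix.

XOR is its own inverse, so applying the key byte-wise gives the result directly.
3d ⊕ d5 = e8
e1 ⊕ 63 = 82
4f ⊕ 88 = c7
bb ⊕ 84 = 3f
ab ⊕ 29 = 82
b4 ⊕ 33 = 87
16 ⊕ e6 = f0
9c ⊕ 87 = 1b
20 ⊕ 97 = b7
9b ⊕ d8 = 43
b3 ⊕ a7 = 14
0b ⊕ 66 = 6d

e882c73f8287f01bb743146d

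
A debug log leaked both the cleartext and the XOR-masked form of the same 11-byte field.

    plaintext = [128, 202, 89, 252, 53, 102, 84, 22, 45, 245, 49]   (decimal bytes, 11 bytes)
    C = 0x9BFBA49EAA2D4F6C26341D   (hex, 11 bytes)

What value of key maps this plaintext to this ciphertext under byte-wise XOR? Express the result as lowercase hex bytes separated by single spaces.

Since C = plaintext ⊕ key, XORing both sides with plaintext gives key = plaintext ⊕ C.
80 XOR 9b = 1b
ca XOR fb = 31
59 XOR a4 = fd
fc XOR 9e = 62
35 XOR aa = 9f
66 XOR 2d = 4b
54 XOR 4f = 1b
16 XOR 6c = 7a
2d XOR 26 = 0b
f5 XOR 34 = c1
31 XOR 1d = 2c

1b 31 fd 62 9f 4b 1b 7a 0b c1 2c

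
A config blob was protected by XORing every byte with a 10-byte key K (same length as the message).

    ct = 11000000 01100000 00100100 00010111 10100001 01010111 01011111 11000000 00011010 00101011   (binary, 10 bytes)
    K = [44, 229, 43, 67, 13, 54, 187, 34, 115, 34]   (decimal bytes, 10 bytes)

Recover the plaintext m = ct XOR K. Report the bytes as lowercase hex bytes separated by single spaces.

XOR is its own inverse, so applying the key byte-wise gives the result directly.
11000000 xor 00101100 = 11101100
01100000 xor 11100101 = 10000101
00100100 xor 00101011 = 00001111
00010111 xor 01000011 = 01010100
10100001 xor 00001101 = 10101100
01010111 xor 00110110 = 01100001
01011111 xor 10111011 = 11100100
11000000 xor 00100010 = 11100010
00011010 xor 01110011 = 01101001
00101011 xor 00100010 = 00001001

ec 85 0f 54 ac 61 e4 e2 69 09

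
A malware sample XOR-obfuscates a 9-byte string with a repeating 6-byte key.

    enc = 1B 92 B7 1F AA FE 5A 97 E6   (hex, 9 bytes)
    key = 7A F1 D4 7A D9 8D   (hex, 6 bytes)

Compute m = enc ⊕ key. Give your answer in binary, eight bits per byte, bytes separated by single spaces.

01100001 01100011 01100011 01100101 01110011 01110011 00100000 01100110 00110010

The 6-byte key repeats, so the effective keystream is 7a f1 d4 7a d9 8d 7a f1 d4.
byte 0: 1b ^ 7a = 61
byte 1: 92 ^ f1 = 63
byte 2: b7 ^ d4 = 63
byte 3: 1f ^ 7a = 65
byte 4: aa ^ d9 = 73
byte 5: fe ^ 8d = 73
byte 6: 5a ^ 7a = 20
byte 7: 97 ^ f1 = 66
byte 8: e6 ^ d4 = 32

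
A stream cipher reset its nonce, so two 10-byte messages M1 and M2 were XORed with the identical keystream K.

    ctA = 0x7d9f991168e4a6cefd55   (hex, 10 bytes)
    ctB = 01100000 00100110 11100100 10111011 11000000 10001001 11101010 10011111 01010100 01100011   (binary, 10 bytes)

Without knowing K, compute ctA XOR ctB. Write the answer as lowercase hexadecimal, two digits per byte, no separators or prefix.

1db97daaa86d4c51a936

ctA ⊕ ctB = (M1 ⊕ K) ⊕ (M2 ⊕ K) = M1 ⊕ M2 — the shared key cancels under XOR.
7d XOR 60 = 1d
9f XOR 26 = b9
99 XOR e4 = 7d
11 XOR bb = aa
68 XOR c0 = a8
e4 XOR 89 = 6d
a6 XOR ea = 4c
ce XOR 9f = 51
fd XOR 54 = a9
55 XOR 63 = 36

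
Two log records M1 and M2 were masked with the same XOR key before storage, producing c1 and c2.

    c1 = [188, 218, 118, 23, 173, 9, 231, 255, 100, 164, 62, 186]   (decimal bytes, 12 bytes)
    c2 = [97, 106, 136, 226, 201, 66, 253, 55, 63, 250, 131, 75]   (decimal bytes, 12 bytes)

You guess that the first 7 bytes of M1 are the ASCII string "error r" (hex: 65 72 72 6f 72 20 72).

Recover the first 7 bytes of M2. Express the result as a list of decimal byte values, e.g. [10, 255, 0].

First, c1 ⊕ c2 = (M1 ⊕ K) ⊕ (M2 ⊕ K) = M1 ⊕ M2, so the key drops out. Then M2 = (M1 ⊕ M2) ⊕ M1 over the first 7 bytes.
byte 0: (bc xor 61) xor 65 = dd xor 65 = b8
byte 1: (da xor 6a) xor 72 = b0 xor 72 = c2
byte 2: (76 xor 88) xor 72 = fe xor 72 = 8c
byte 3: (17 xor e2) xor 6f = f5 xor 6f = 9a
byte 4: (ad xor c9) xor 72 = 64 xor 72 = 16
byte 5: (09 xor 42) xor 20 = 4b xor 20 = 6b
byte 6: (e7 xor fd) xor 72 = 1a xor 72 = 68

[184, 194, 140, 154, 22, 107, 104]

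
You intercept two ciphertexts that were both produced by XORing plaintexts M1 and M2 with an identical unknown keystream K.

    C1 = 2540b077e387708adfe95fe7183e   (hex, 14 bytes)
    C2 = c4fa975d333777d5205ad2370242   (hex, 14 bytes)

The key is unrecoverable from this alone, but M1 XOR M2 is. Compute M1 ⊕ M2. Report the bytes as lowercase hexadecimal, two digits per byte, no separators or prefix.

e1ba272ad0b0075fffb38dd01a7c

C1 ⊕ C2 = (M1 ⊕ K) ⊕ (M2 ⊕ K) = M1 ⊕ M2 — the shared key cancels under XOR.
25 xor c4 = e1
40 xor fa = ba
b0 xor 97 = 27
77 xor 5d = 2a
e3 xor 33 = d0
87 xor 37 = b0
70 xor 77 = 07
8a xor d5 = 5f
df xor 20 = ff
e9 xor 5a = b3
5f xor d2 = 8d
e7 xor 37 = d0
18 xor 02 = 1a
3e xor 42 = 7c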